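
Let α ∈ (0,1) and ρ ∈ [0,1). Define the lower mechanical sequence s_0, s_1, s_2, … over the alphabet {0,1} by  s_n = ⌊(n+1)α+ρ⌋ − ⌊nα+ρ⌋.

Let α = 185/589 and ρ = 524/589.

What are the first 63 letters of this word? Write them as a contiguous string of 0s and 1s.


n=0: ⌊(1·185+524)/589⌋ − ⌊(0·185+524)/589⌋ = ⌊709/589⌋ − ⌊524/589⌋ = 1 − 0 = 1
n=1: ⌊(2·185+524)/589⌋ − ⌊(1·185+524)/589⌋ = ⌊894/589⌋ − ⌊709/589⌋ = 1 − 1 = 0
n=2: ⌊(3·185+524)/589⌋ − ⌊(2·185+524)/589⌋ = ⌊1079/589⌋ − ⌊894/589⌋ = 1 − 1 = 0
n=3: ⌊(4·185+524)/589⌋ − ⌊(3·185+524)/589⌋ = ⌊1264/589⌋ − ⌊1079/589⌋ = 2 − 1 = 1
n=4: ⌊(5·185+524)/589⌋ − ⌊(4·185+524)/589⌋ = ⌊1449/589⌋ − ⌊1264/589⌋ = 2 − 2 = 0
n=5: ⌊(6·185+524)/589⌋ − ⌊(5·185+524)/589⌋ = ⌊1634/589⌋ − ⌊1449/589⌋ = 2 − 2 = 0
n=6: ⌊(7·185+524)/589⌋ − ⌊(6·185+524)/589⌋ = ⌊1819/589⌋ − ⌊1634/589⌋ = 3 − 2 = 1
n=7: ⌊(8·185+524)/589⌋ − ⌊(7·185+524)/589⌋ = ⌊2004/589⌋ − ⌊1819/589⌋ = 3 − 3 = 0
n=8: ⌊(9·185+524)/589⌋ − ⌊(8·185+524)/589⌋ = ⌊2189/589⌋ − ⌊2004/589⌋ = 3 − 3 = 0
n=9: ⌊(10·185+524)/589⌋ − ⌊(9·185+524)/589⌋ = ⌊2374/589⌋ − ⌊2189/589⌋ = 4 − 3 = 1
n=10: ⌊(11·185+524)/589⌋ − ⌊(10·185+524)/589⌋ = ⌊2559/589⌋ − ⌊2374/589⌋ = 4 − 4 = 0
n=11: ⌊(12·185+524)/589⌋ − ⌊(11·185+524)/589⌋ = ⌊2744/589⌋ − ⌊2559/589⌋ = 4 − 4 = 0
n=12: ⌊(13·185+524)/589⌋ − ⌊(12·185+524)/589⌋ = ⌊2929/589⌋ − ⌊2744/589⌋ = 4 − 4 = 0
n=13: ⌊(14·185+524)/589⌋ − ⌊(13·185+524)/589⌋ = ⌊3114/589⌋ − ⌊2929/589⌋ = 5 − 4 = 1
n=14: ⌊(15·185+524)/589⌋ − ⌊(14·185+524)/589⌋ = ⌊3299/589⌋ − ⌊3114/589⌋ = 5 − 5 = 0
n=15: ⌊(16·185+524)/589⌋ − ⌊(15·185+524)/589⌋ = ⌊3484/589⌋ − ⌊3299/589⌋ = 5 − 5 = 0
n=16: ⌊(17·185+524)/589⌋ − ⌊(16·185+524)/589⌋ = ⌊3669/589⌋ − ⌊3484/589⌋ = 6 − 5 = 1
n=17: ⌊(18·185+524)/589⌋ − ⌊(17·185+524)/589⌋ = ⌊3854/589⌋ − ⌊3669/589⌋ = 6 − 6 = 0
n=18: ⌊(19·185+524)/589⌋ − ⌊(18·185+524)/589⌋ = ⌊4039/589⌋ − ⌊3854/589⌋ = 6 − 6 = 0
n=19: ⌊(20·185+524)/589⌋ − ⌊(19·185+524)/589⌋ = ⌊4224/589⌋ − ⌊4039/589⌋ = 7 − 6 = 1
n=20: ⌊(21·185+524)/589⌋ − ⌊(20·185+524)/589⌋ = ⌊4409/589⌋ − ⌊4224/589⌋ = 7 − 7 = 0
n=21: ⌊(22·185+524)/589⌋ − ⌊(21·185+524)/589⌋ = ⌊4594/589⌋ − ⌊4409/589⌋ = 7 − 7 = 0
n=22: ⌊(23·185+524)/589⌋ − ⌊(22·185+524)/589⌋ = ⌊4779/589⌋ − ⌊4594/589⌋ = 8 − 7 = 1
n=23: ⌊(24·185+524)/589⌋ − ⌊(23·185+524)/589⌋ = ⌊4964/589⌋ − ⌊4779/589⌋ = 8 − 8 = 0
n=24: ⌊(25·185+524)/589⌋ − ⌊(24·185+524)/589⌋ = ⌊5149/589⌋ − ⌊4964/589⌋ = 8 − 8 = 0
n=25: ⌊(26·185+524)/589⌋ − ⌊(25·185+524)/589⌋ = ⌊5334/589⌋ − ⌊5149/589⌋ = 9 − 8 = 1
n=26: ⌊(27·185+524)/589⌋ − ⌊(26·185+524)/589⌋ = ⌊5519/589⌋ − ⌊5334/589⌋ = 9 − 9 = 0
n=27: ⌊(28·185+524)/589⌋ − ⌊(27·185+524)/589⌋ = ⌊5704/589⌋ − ⌊5519/589⌋ = 9 − 9 = 0
n=28: ⌊(29·185+524)/589⌋ − ⌊(28·185+524)/589⌋ = ⌊5889/589⌋ − ⌊5704/589⌋ = 9 − 9 = 0
n=29: ⌊(30·185+524)/589⌋ − ⌊(29·185+524)/589⌋ = ⌊6074/589⌋ − ⌊5889/589⌋ = 10 − 9 = 1
n=30: ⌊(31·185+524)/589⌋ − ⌊(30·185+524)/589⌋ = ⌊6259/589⌋ − ⌊6074/589⌋ = 10 − 10 = 0
n=31: ⌊(32·185+524)/589⌋ − ⌊(31·185+524)/589⌋ = ⌊6444/589⌋ − ⌊6259/589⌋ = 10 − 10 = 0
n=32: ⌊(33·185+524)/589⌋ − ⌊(32·185+524)/589⌋ = ⌊6629/589⌋ − ⌊6444/589⌋ = 11 − 10 = 1
n=33: ⌊(34·185+524)/589⌋ − ⌊(33·185+524)/589⌋ = ⌊6814/589⌋ − ⌊6629/589⌋ = 11 − 11 = 0
n=34: ⌊(35·185+524)/589⌋ − ⌊(34·185+524)/589⌋ = ⌊6999/589⌋ − ⌊6814/589⌋ = 11 − 11 = 0
n=35: ⌊(36·185+524)/589⌋ − ⌊(35·185+524)/589⌋ = ⌊7184/589⌋ − ⌊6999/589⌋ = 12 − 11 = 1
n=36: ⌊(37·185+524)/589⌋ − ⌊(36·185+524)/589⌋ = ⌊7369/589⌋ − ⌊7184/589⌋ = 12 − 12 = 0
n=37: ⌊(38·185+524)/589⌋ − ⌊(37·185+524)/589⌋ = ⌊7554/589⌋ − ⌊7369/589⌋ = 12 − 12 = 0
n=38: ⌊(39·185+524)/589⌋ − ⌊(38·185+524)/589⌋ = ⌊7739/589⌋ − ⌊7554/589⌋ = 13 − 12 = 1
n=39: ⌊(40·185+524)/589⌋ − ⌊(39·185+524)/589⌋ = ⌊7924/589⌋ − ⌊7739/589⌋ = 13 − 13 = 0
n=40: ⌊(41·185+524)/589⌋ − ⌊(40·185+524)/589⌋ = ⌊8109/589⌋ − ⌊7924/589⌋ = 13 − 13 = 0
n=41: ⌊(42·185+524)/589⌋ − ⌊(41·185+524)/589⌋ = ⌊8294/589⌋ − ⌊8109/589⌋ = 14 − 13 = 1
n=42: ⌊(43·185+524)/589⌋ − ⌊(42·185+524)/589⌋ = ⌊8479/589⌋ − ⌊8294/589⌋ = 14 − 14 = 0
n=43: ⌊(44·185+524)/589⌋ − ⌊(43·185+524)/589⌋ = ⌊8664/589⌋ − ⌊8479/589⌋ = 14 − 14 = 0
n=44: ⌊(45·185+524)/589⌋ − ⌊(44·185+524)/589⌋ = ⌊8849/589⌋ − ⌊8664/589⌋ = 15 − 14 = 1
n=45: ⌊(46·185+524)/589⌋ − ⌊(45·185+524)/589⌋ = ⌊9034/589⌋ − ⌊8849/589⌋ = 15 − 15 = 0
n=46: ⌊(47·185+524)/589⌋ − ⌊(46·185+524)/589⌋ = ⌊9219/589⌋ − ⌊9034/589⌋ = 15 − 15 = 0
n=47: ⌊(48·185+524)/589⌋ − ⌊(47·185+524)/589⌋ = ⌊9404/589⌋ − ⌊9219/589⌋ = 15 − 15 = 0
n=48: ⌊(49·185+524)/589⌋ − ⌊(48·185+524)/589⌋ = ⌊9589/589⌋ − ⌊9404/589⌋ = 16 − 15 = 1
n=49: ⌊(50·185+524)/589⌋ − ⌊(49·185+524)/589⌋ = ⌊9774/589⌋ − ⌊9589/589⌋ = 16 − 16 = 0
n=50: ⌊(51·185+524)/589⌋ − ⌊(50·185+524)/589⌋ = ⌊9959/589⌋ − ⌊9774/589⌋ = 16 − 16 = 0
n=51: ⌊(52·185+524)/589⌋ − ⌊(51·185+524)/589⌋ = ⌊10144/589⌋ − ⌊9959/589⌋ = 17 − 16 = 1
n=52: ⌊(53·185+524)/589⌋ − ⌊(52·185+524)/589⌋ = ⌊10329/589⌋ − ⌊10144/589⌋ = 17 − 17 = 0
n=53: ⌊(54·185+524)/589⌋ − ⌊(53·185+524)/589⌋ = ⌊10514/589⌋ − ⌊10329/589⌋ = 17 − 17 = 0
n=54: ⌊(55·185+524)/589⌋ − ⌊(54·185+524)/589⌋ = ⌊10699/589⌋ − ⌊10514/589⌋ = 18 − 17 = 1
n=55: ⌊(56·185+524)/589⌋ − ⌊(55·185+524)/589⌋ = ⌊10884/589⌋ − ⌊10699/589⌋ = 18 − 18 = 0
n=56: ⌊(57·185+524)/589⌋ − ⌊(56·185+524)/589⌋ = ⌊11069/589⌋ − ⌊10884/589⌋ = 18 − 18 = 0
n=57: ⌊(58·185+524)/589⌋ − ⌊(57·185+524)/589⌋ = ⌊11254/589⌋ − ⌊11069/589⌋ = 19 − 18 = 1
n=58: ⌊(59·185+524)/589⌋ − ⌊(58·185+524)/589⌋ = ⌊11439/589⌋ − ⌊11254/589⌋ = 19 − 19 = 0
n=59: ⌊(60·185+524)/589⌋ − ⌊(59·185+524)/589⌋ = ⌊11624/589⌋ − ⌊11439/589⌋ = 19 − 19 = 0
n=60: ⌊(61·185+524)/589⌋ − ⌊(60·185+524)/589⌋ = ⌊11809/589⌋ − ⌊11624/589⌋ = 20 − 19 = 1
n=61: ⌊(62·185+524)/589⌋ − ⌊(61·185+524)/589⌋ = ⌊11994/589⌋ − ⌊11809/589⌋ = 20 − 20 = 0
n=62: ⌊(63·185+524)/589⌋ − ⌊(62·185+524)/589⌋ = ⌊12179/589⌋ − ⌊11994/589⌋ = 20 − 20 = 0

100100100100010010010010010001001001001001001000100100100100100


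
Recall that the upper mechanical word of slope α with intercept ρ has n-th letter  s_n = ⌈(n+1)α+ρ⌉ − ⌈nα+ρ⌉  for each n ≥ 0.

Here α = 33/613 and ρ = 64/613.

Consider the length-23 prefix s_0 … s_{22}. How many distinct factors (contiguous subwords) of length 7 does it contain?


t_n = ⌈(n·33+64)/613⌉ for n = 0 … 23:
  n=0…9: ⌈64/613⌉=1 ⌈97/613⌉=1 ⌈130/613⌉=1 ⌈163/613⌉=1 ⌈196/613⌉=1 ⌈229/613⌉=1 ⌈262/613⌉=1 ⌈295/613⌉=1 ⌈328/613⌉=1 ⌈361/613⌉=1
  n=10…19: ⌈394/613⌉=1 ⌈427/613⌉=1 ⌈460/613⌉=1 ⌈493/613⌉=1 ⌈526/613⌉=1 ⌈559/613⌉=1 ⌈592/613⌉=1 ⌈625/613⌉=2 ⌈658/613⌉=2 ⌈691/613⌉=2
  n=20…23: ⌈724/613⌉=2 ⌈757/613⌉=2 ⌈790/613⌉=2 ⌈823/613⌉=2
s_n = t_(n+1) − t_n for n = 0 … 22 gives
prefix = 00000000000000001000000
slide a length-7 window over [0..6] … [16..22] (17 windows); first occurrence of each distinct factor:
  [  0..  6] 0000000
  [ 10.. 16] 0000001
  [ 11.. 17] 0000010
  [ 12.. 18] 0000100
  [ 13.. 19] 0001000
  [ 14.. 20] 0010000
  [ 15.. 21] 0100000
  [ 16.. 22] 1000000
  (the other 9 windows repeat one of these)
distinct factors: {0000000, 0000001, 0000010, 0000100, 0001000, 0010000, 0100000, 1000000}
count = 8  (Sturmian bound for length 7 is 8)

8


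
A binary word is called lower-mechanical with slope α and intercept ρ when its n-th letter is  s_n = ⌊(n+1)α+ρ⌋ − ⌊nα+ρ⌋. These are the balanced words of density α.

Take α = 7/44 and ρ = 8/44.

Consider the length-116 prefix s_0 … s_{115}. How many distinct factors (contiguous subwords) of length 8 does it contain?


9

t_n = ⌊(n·7+8)/44⌋ for n = 0 … 116:
  n=0…9: ⌊8/44⌋=0 ⌊15/44⌋=0 ⌊22/44⌋=0 ⌊29/44⌋=0 ⌊36/44⌋=0 ⌊43/44⌋=0 ⌊50/44⌋=1 ⌊57/44⌋=1 ⌊64/44⌋=1 ⌊71/44⌋=1
  n=10…19: ⌊78/44⌋=1 ⌊85/44⌋=1 ⌊92/44⌋=2 ⌊99/44⌋=2 ⌊106/44⌋=2 ⌊113/44⌋=2 ⌊120/44⌋=2 ⌊127/44⌋=2 ⌊134/44⌋=3 ⌊141/44⌋=3
  n=20…29: ⌊148/44⌋=3 ⌊155/44⌋=3 ⌊162/44⌋=3 ⌊169/44⌋=3 ⌊176/44⌋=4 ⌊183/44⌋=4 ⌊190/44⌋=4 ⌊197/44⌋=4 ⌊204/44⌋=4 ⌊211/44⌋=4
  n=30…39: ⌊218/44⌋=4 ⌊225/44⌋=5 ⌊232/44⌋=5 ⌊239/44⌋=5 ⌊246/44⌋=5 ⌊253/44⌋=5 ⌊260/44⌋=5 ⌊267/44⌋=6 ⌊274/44⌋=6 ⌊281/44⌋=6
  n=40…49: ⌊288/44⌋=6 ⌊295/44⌋=6 ⌊302/44⌋=6 ⌊309/44⌋=7 ⌊316/44⌋=7 ⌊323/44⌋=7 ⌊330/44⌋=7 ⌊337/44⌋=7 ⌊344/44⌋=7 ⌊351/44⌋=7
  n=50…59: ⌊358/44⌋=8 ⌊365/44⌋=8 ⌊372/44⌋=8 ⌊379/44⌋=8 ⌊386/44⌋=8 ⌊393/44⌋=8 ⌊400/44⌋=9 ⌊407/44⌋=9 ⌊414/44⌋=9 ⌊421/44⌋=9
  n=60…69: ⌊428/44⌋=9 ⌊435/44⌋=9 ⌊442/44⌋=10 ⌊449/44⌋=10 ⌊456/44⌋=10 ⌊463/44⌋=10 ⌊470/44⌋=10 ⌊477/44⌋=10 ⌊484/44⌋=11 ⌊491/44⌋=11
  n=70…79: ⌊498/44⌋=11 ⌊505/44⌋=11 ⌊512/44⌋=11 ⌊519/44⌋=11 ⌊526/44⌋=11 ⌊533/44⌋=12 ⌊540/44⌋=12 ⌊547/44⌋=12 ⌊554/44⌋=12 ⌊561/44⌋=12
  n=80…89: ⌊568/44⌋=12 ⌊575/44⌋=13 ⌊582/44⌋=13 ⌊589/44⌋=13 ⌊596/44⌋=13 ⌊603/44⌋=13 ⌊610/44⌋=13 ⌊617/44⌋=14 ⌊624/44⌋=14 ⌊631/44⌋=14
  n=90…99: ⌊638/44⌋=14 ⌊645/44⌋=14 ⌊652/44⌋=14 ⌊659/44⌋=14 ⌊666/44⌋=15 ⌊673/44⌋=15 ⌊680/44⌋=15 ⌊687/44⌋=15 ⌊694/44⌋=15 ⌊701/44⌋=15
  n=100…109: ⌊708/44⌋=16 ⌊715/44⌋=16 ⌊722/44⌋=16 ⌊729/44⌋=16 ⌊736/44⌋=16 ⌊743/44⌋=16 ⌊750/44⌋=17 ⌊757/44⌋=17 ⌊764/44⌋=17 ⌊771/44⌋=17
  n=110…116: ⌊778/44⌋=17 ⌊785/44⌋=17 ⌊792/44⌋=18 ⌊799/44⌋=18 ⌊806/44⌋=18 ⌊813/44⌋=18 ⌊820/44⌋=18
s_n = t_(n+1) − t_n for n = 0 … 115 gives
prefix = 00000100000100000100000100000010000010000010000001000001000001000001000000100000100000100000010000010000010000010000
slide a length-8 window over [0..7] … [108..115] (109 windows); first occurrence of each distinct factor:
  [  0..  7] 00000100
  [  1..  8] 00001000
  [  2..  9] 00010000
  [  3.. 10] 00100000
  [  4.. 11] 01000001
  [  5.. 12] 10000010
  [ 22.. 29] 01000000
  [ 23.. 30] 10000001
  [ 24.. 31] 00000010
  (the other 100 windows repeat one of these)
distinct factors: {00000010, 00000100, 00001000, 00010000, 00100000, 01000000, 01000001, 10000001, 10000010}
count = 9  (Sturmian bound for length 8 is 9)


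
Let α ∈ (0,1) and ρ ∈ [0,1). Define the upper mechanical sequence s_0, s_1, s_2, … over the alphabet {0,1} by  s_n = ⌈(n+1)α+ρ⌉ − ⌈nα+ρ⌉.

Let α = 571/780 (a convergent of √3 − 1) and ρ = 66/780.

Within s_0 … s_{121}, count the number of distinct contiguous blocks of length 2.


3

t_n = ⌈(n·571+66)/780⌉ for n = 0 … 122:
  n=0…9: ⌈66/780⌉=1 ⌈637/780⌉=1 ⌈1208/780⌉=2 ⌈1779/780⌉=3 ⌈2350/780⌉=4 ⌈2921/780⌉=4 ⌈3492/780⌉=5 ⌈4063/780⌉=6 ⌈4634/780⌉=6 ⌈5205/780⌉=7
  n=10…19: ⌈5776/780⌉=8 ⌈6347/780⌉=9 ⌈6918/780⌉=9 ⌈7489/780⌉=10 ⌈8060/780⌉=11 ⌈8631/780⌉=12 ⌈9202/780⌉=12 ⌈9773/780⌉=13 ⌈10344/780⌉=14 ⌈10915/780⌉=14
  n=20…29: ⌈11486/780⌉=15 ⌈12057/780⌉=16 ⌈12628/780⌉=17 ⌈13199/780⌉=17 ⌈13770/780⌉=18 ⌈14341/780⌉=19 ⌈14912/780⌉=20 ⌈15483/780⌉=20 ⌈16054/780⌉=21 ⌈16625/780⌉=22
  n=30…39: ⌈17196/780⌉=23 ⌈17767/780⌉=23 ⌈18338/780⌉=24 ⌈18909/780⌉=25 ⌈19480/780⌉=25 ⌈20051/780⌉=26 ⌈20622/780⌉=27 ⌈21193/780⌉=28 ⌈21764/780⌉=28 ⌈22335/780⌉=29
  n=40…49: ⌈22906/780⌉=30 ⌈23477/780⌉=31 ⌈24048/780⌉=31 ⌈24619/780⌉=32 ⌈25190/780⌉=33 ⌈25761/780⌉=34 ⌈26332/780⌉=34 ⌈26903/780⌉=35 ⌈27474/780⌉=36 ⌈28045/780⌉=36
  n=50…59: ⌈28616/780⌉=37 ⌈29187/780⌉=38 ⌈29758/780⌉=39 ⌈30329/780⌉=39 ⌈30900/780⌉=40 ⌈31471/780⌉=41 ⌈32042/780⌉=42 ⌈32613/780⌉=42 ⌈33184/780⌉=43 ⌈33755/780⌉=44
  n=60…69: ⌈34326/780⌉=45 ⌈34897/780⌉=45 ⌈35468/780⌉=46 ⌈36039/780⌉=47 ⌈36610/780⌉=47 ⌈37181/780⌉=48 ⌈37752/780⌉=49 ⌈38323/780⌉=50 ⌈38894/780⌉=50 ⌈39465/780⌉=51
  n=70…79: ⌈40036/780⌉=52 ⌈40607/780⌉=53 ⌈41178/780⌉=53 ⌈41749/780⌉=54 ⌈42320/780⌉=55 ⌈42891/780⌉=55 ⌈43462/780⌉=56 ⌈44033/780⌉=57 ⌈44604/780⌉=58 ⌈45175/780⌉=58
  n=80…89: ⌈45746/780⌉=59 ⌈46317/780⌉=60 ⌈46888/780⌉=61 ⌈47459/780⌉=61 ⌈48030/780⌉=62 ⌈48601/780⌉=63 ⌈49172/780⌉=64 ⌈49743/780⌉=64 ⌈50314/780⌉=65 ⌈50885/780⌉=66
  n=90…99: ⌈51456/780⌉=66 ⌈52027/780⌉=67 ⌈52598/780⌉=68 ⌈53169/780⌉=69 ⌈53740/780⌉=69 ⌈54311/780⌉=70 ⌈54882/780⌉=71 ⌈55453/780⌉=72 ⌈56024/780⌉=72 ⌈56595/780⌉=73
  n=100…109: ⌈57166/780⌉=74 ⌈57737/780⌉=75 ⌈58308/780⌉=75 ⌈58879/780⌉=76 ⌈59450/780⌉=77 ⌈60021/780⌉=77 ⌈60592/780⌉=78 ⌈61163/780⌉=79 ⌈61734/780⌉=80 ⌈62305/780⌉=80
  n=110…119: ⌈62876/780⌉=81 ⌈63447/780⌉=82 ⌈64018/780⌉=83 ⌈64589/780⌉=83 ⌈65160/780⌉=84 ⌈65731/780⌉=85 ⌈66302/780⌉=86 ⌈66873/780⌉=86 ⌈67444/780⌉=87 ⌈68015/780⌉=88
  n=120…122: ⌈68586/780⌉=88 ⌈69157/780⌉=89 ⌈69728/780⌉=90
s_n = t_(n+1) − t_n for n = 0 … 121 gives
prefix = 01110110111011101101110111011101101110111011101101110111011101101110111011011101110111011011101110111011011101110111011011
slide a length-2 window over [0..1] … [120..121] (121 windows); first occurrence of each distinct factor:
  [  0..  1] 01
  [  1..  2] 11
  [  3..  4] 10
  (the other 118 windows repeat one of these)
distinct factors: {01, 10, 11}
count = 3  (Sturmian bound for length 2 is 3)


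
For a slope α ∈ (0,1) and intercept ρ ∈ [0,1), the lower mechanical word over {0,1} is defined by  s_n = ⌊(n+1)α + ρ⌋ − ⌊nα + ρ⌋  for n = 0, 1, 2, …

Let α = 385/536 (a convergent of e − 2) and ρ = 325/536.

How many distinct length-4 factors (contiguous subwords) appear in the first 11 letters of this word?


t_n = ⌊(n·385+325)/536⌋ for n = 0 … 11:
  n=0…9: ⌊325/536⌋=0 ⌊710/536⌋=1 ⌊1095/536⌋=2 ⌊1480/536⌋=2 ⌊1865/536⌋=3 ⌊2250/536⌋=4 ⌊2635/536⌋=4 ⌊3020/536⌋=5 ⌊3405/536⌋=6 ⌊3790/536⌋=7
  n=10…11: ⌊4175/536⌋=7 ⌊4560/536⌋=8
s_n = t_(n+1) − t_n for n = 0 … 10 gives
prefix = 11011011101
slide a length-4 window over [0..3] … [7..10] (8 windows); first occurrence of each distinct factor:
  [  0..  3] 1101
  [  1..  4] 1011
  [  2..  5] 0110
  [  5..  8] 0111
  [  6..  9] 1110
  (the other 3 windows repeat one of these)
distinct factors: {0110, 0111, 1011, 1101, 1110}
count = 5  (Sturmian bound for length 4 is 5)

5


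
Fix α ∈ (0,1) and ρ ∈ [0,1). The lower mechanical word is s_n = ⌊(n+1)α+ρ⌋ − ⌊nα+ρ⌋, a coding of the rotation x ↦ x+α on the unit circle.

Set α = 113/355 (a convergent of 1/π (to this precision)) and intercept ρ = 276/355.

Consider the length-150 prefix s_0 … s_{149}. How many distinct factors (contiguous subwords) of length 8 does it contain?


9

t_n = ⌊(n·113+276)/355⌋ for n = 0 … 150:
  n=0…9: ⌊276/355⌋=0 ⌊389/355⌋=1 ⌊502/355⌋=1 ⌊615/355⌋=1 ⌊728/355⌋=2 ⌊841/355⌋=2 ⌊954/355⌋=2 ⌊1067/355⌋=3 ⌊1180/355⌋=3 ⌊1293/355⌋=3
  n=10…19: ⌊1406/355⌋=3 ⌊1519/355⌋=4 ⌊1632/355⌋=4 ⌊1745/355⌋=4 ⌊1858/355⌋=5 ⌊1971/355⌋=5 ⌊2084/355⌋=5 ⌊2197/355⌋=6 ⌊2310/355⌋=6 ⌊2423/355⌋=6
  n=20…29: ⌊2536/355⌋=7 ⌊2649/355⌋=7 ⌊2762/355⌋=7 ⌊2875/355⌋=8 ⌊2988/355⌋=8 ⌊3101/355⌋=8 ⌊3214/355⌋=9 ⌊3327/355⌋=9 ⌊3440/355⌋=9 ⌊3553/355⌋=10
  n=30…39: ⌊3666/355⌋=10 ⌊3779/355⌋=10 ⌊3892/355⌋=10 ⌊4005/355⌋=11 ⌊4118/355⌋=11 ⌊4231/355⌋=11 ⌊4344/355⌋=12 ⌊4457/355⌋=12 ⌊4570/355⌋=12 ⌊4683/355⌋=13
  n=40…49: ⌊4796/355⌋=13 ⌊4909/355⌋=13 ⌊5022/355⌋=14 ⌊5135/355⌋=14 ⌊5248/355⌋=14 ⌊5361/355⌋=15 ⌊5474/355⌋=15 ⌊5587/355⌋=15 ⌊5700/355⌋=16 ⌊5813/355⌋=16
  n=50…59: ⌊5926/355⌋=16 ⌊6039/355⌋=17 ⌊6152/355⌋=17 ⌊6265/355⌋=17 ⌊6378/355⌋=17 ⌊6491/355⌋=18 ⌊6604/355⌋=18 ⌊6717/355⌋=18 ⌊6830/355⌋=19 ⌊6943/355⌋=19
  n=60…69: ⌊7056/355⌋=19 ⌊7169/355⌋=20 ⌊7282/355⌋=20 ⌊7395/355⌋=20 ⌊7508/355⌋=21 ⌊7621/355⌋=21 ⌊7734/355⌋=21 ⌊7847/355⌋=22 ⌊7960/355⌋=22 ⌊8073/355⌋=22
  n=70…79: ⌊8186/355⌋=23 ⌊8299/355⌋=23 ⌊8412/355⌋=23 ⌊8525/355⌋=24 ⌊8638/355⌋=24 ⌊8751/355⌋=24 ⌊8864/355⌋=24 ⌊8977/355⌋=25 ⌊9090/355⌋=25 ⌊9203/355⌋=25
  n=80…89: ⌊9316/355⌋=26 ⌊9429/355⌋=26 ⌊9542/355⌋=26 ⌊9655/355⌋=27 ⌊9768/355⌋=27 ⌊9881/355⌋=27 ⌊9994/355⌋=28 ⌊10107/355⌋=28 ⌊10220/355⌋=28 ⌊10333/355⌋=29
  n=90…99: ⌊10446/355⌋=29 ⌊10559/355⌋=29 ⌊10672/355⌋=30 ⌊10785/355⌋=30 ⌊10898/355⌋=30 ⌊11011/355⌋=31 ⌊11124/355⌋=31 ⌊11237/355⌋=31 ⌊11350/355⌋=31 ⌊11463/355⌋=32
  n=100…109: ⌊11576/355⌋=32 ⌊11689/355⌋=32 ⌊11802/355⌋=33 ⌊11915/355⌋=33 ⌊12028/355⌋=33 ⌊12141/355⌋=34 ⌊12254/355⌋=34 ⌊12367/355⌋=34 ⌊12480/355⌋=35 ⌊12593/355⌋=35
  n=110…119: ⌊12706/355⌋=35 ⌊12819/355⌋=36 ⌊12932/355⌋=36 ⌊13045/355⌋=36 ⌊13158/355⌋=37 ⌊13271/355⌋=37 ⌊13384/355⌋=37 ⌊13497/355⌋=38 ⌊13610/355⌋=38 ⌊13723/355⌋=38
  n=120…129: ⌊13836/355⌋=38 ⌊13949/355⌋=39 ⌊14062/355⌋=39 ⌊14175/355⌋=39 ⌊14288/355⌋=40 ⌊14401/355⌋=40 ⌊14514/355⌋=40 ⌊14627/355⌋=41 ⌊14740/355⌋=41 ⌊14853/355⌋=41
  n=130…139: ⌊14966/355⌋=42 ⌊15079/355⌋=42 ⌊15192/355⌋=42 ⌊15305/355⌋=43 ⌊15418/355⌋=43 ⌊15531/355⌋=43 ⌊15644/355⌋=44 ⌊15757/355⌋=44 ⌊15870/355⌋=44 ⌊15983/355⌋=45
  n=140…149: ⌊16096/355⌋=45 ⌊16209/355⌋=45 ⌊16322/355⌋=45 ⌊16435/355⌋=46 ⌊16548/355⌋=46 ⌊16661/355⌋=46 ⌊16774/355⌋=47 ⌊16887/355⌋=47 ⌊17000/355⌋=47 ⌊17113/355⌋=48
  n=150: ⌊17226/355⌋=48
s_n = t_(n+1) − t_n for n = 0 … 149 gives
prefix = 100100100010010010010010010010001001001001001001001000100100100100100100100010010010010010010010001001001001001001001000100100100100100100100010010010
slide a length-8 window over [0..7] … [142..149] (143 windows); first occurrence of each distinct factor:
  [  0..  7] 10010010
  [  1..  8] 00100100
  [  2..  9] 01001000
  [  3.. 10] 10010001
  [  4.. 11] 00100010
  [  5.. 12] 01000100
  [  6.. 13] 10001001
  [  7.. 14] 00010010
  [  9.. 16] 01001001
  (the other 134 windows repeat one of these)
distinct factors: {00010010, 00100010, 00100100, 01000100, 01001000, 01001001, 10001001, 10010001, 10010010}
count = 9  (Sturmian bound for length 8 is 9)


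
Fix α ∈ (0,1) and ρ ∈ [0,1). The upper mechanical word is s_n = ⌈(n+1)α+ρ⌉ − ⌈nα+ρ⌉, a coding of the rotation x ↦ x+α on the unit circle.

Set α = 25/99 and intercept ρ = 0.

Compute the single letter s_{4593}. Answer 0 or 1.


(n+1)α + ρ = (4594·25) / 99 = 114850/99
nα + ρ     = (4593·25) / 99 = 114825/99
⌈114850/99⌉ = 1161,  ⌈114825/99⌉ = 1160
s_{4593} = 1161 − 1160 = 1

1


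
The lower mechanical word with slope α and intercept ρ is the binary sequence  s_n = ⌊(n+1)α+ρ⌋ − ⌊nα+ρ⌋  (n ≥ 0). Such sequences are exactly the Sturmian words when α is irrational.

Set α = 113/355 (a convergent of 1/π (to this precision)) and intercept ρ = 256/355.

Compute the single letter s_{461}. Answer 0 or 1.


0

(n+1)α + ρ = (462·113 + 256) / 355 = 52462/355
nα + ρ     = (461·113 + 256) / 355 = 52349/355
⌊52462/355⌋ = 147,  ⌊52349/355⌋ = 147
s_{461} = 147 − 147 = 0


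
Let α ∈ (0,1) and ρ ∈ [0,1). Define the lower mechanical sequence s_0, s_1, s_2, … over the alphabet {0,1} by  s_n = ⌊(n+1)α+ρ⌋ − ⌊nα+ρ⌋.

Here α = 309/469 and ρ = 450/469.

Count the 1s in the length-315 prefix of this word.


208

#1s = Σ_{n=0}^{314} s_n = Σ_{n=0}^{314} (⌊(n+1)α+ρ⌋ − ⌊nα+ρ⌋)
the sum telescopes: every ⌊nα+ρ⌋ with 0 < n < 315 appears once with + and once with −, leaving ⌊315α+ρ⌋ − ⌊0·α+ρ⌋
315α + ρ = (315·309 + 450) / 469 = 97785/469
ρ = 450/469
⌊97785/469⌋ = 208,  ⌊450/469⌋ = 0
#1s = 208 − 0 = 208


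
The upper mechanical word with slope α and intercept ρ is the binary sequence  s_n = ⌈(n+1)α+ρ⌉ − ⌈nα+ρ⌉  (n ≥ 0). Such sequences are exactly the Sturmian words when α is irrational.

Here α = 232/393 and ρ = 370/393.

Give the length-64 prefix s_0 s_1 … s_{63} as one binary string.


n=0: ⌈(1·232+370)/393⌉ − ⌈(0·232+370)/393⌉ = ⌈602/393⌉ − ⌈370/393⌉ = 2 − 1 = 1
n=1: ⌈(2·232+370)/393⌉ − ⌈(1·232+370)/393⌉ = ⌈834/393⌉ − ⌈602/393⌉ = 3 − 2 = 1
n=2: ⌈(3·232+370)/393⌉ − ⌈(2·232+370)/393⌉ = ⌈1066/393⌉ − ⌈834/393⌉ = 3 − 3 = 0
n=3: ⌈(4·232+370)/393⌉ − ⌈(3·232+370)/393⌉ = ⌈1298/393⌉ − ⌈1066/393⌉ = 4 − 3 = 1
n=4: ⌈(5·232+370)/393⌉ − ⌈(4·232+370)/393⌉ = ⌈1530/393⌉ − ⌈1298/393⌉ = 4 − 4 = 0
n=5: ⌈(6·232+370)/393⌉ − ⌈(5·232+370)/393⌉ = ⌈1762/393⌉ − ⌈1530/393⌉ = 5 − 4 = 1
n=6: ⌈(7·232+370)/393⌉ − ⌈(6·232+370)/393⌉ = ⌈1994/393⌉ − ⌈1762/393⌉ = 6 − 5 = 1
n=7: ⌈(8·232+370)/393⌉ − ⌈(7·232+370)/393⌉ = ⌈2226/393⌉ − ⌈1994/393⌉ = 6 − 6 = 0
n=8: ⌈(9·232+370)/393⌉ − ⌈(8·232+370)/393⌉ = ⌈2458/393⌉ − ⌈2226/393⌉ = 7 − 6 = 1
n=9: ⌈(10·232+370)/393⌉ − ⌈(9·232+370)/393⌉ = ⌈2690/393⌉ − ⌈2458/393⌉ = 7 − 7 = 0
n=10: ⌈(11·232+370)/393⌉ − ⌈(10·232+370)/393⌉ = ⌈2922/393⌉ − ⌈2690/393⌉ = 8 − 7 = 1
n=11: ⌈(12·232+370)/393⌉ − ⌈(11·232+370)/393⌉ = ⌈3154/393⌉ − ⌈2922/393⌉ = 9 − 8 = 1
n=12: ⌈(13·232+370)/393⌉ − ⌈(12·232+370)/393⌉ = ⌈3386/393⌉ − ⌈3154/393⌉ = 9 − 9 = 0
n=13: ⌈(14·232+370)/393⌉ − ⌈(13·232+370)/393⌉ = ⌈3618/393⌉ − ⌈3386/393⌉ = 10 − 9 = 1
n=14: ⌈(15·232+370)/393⌉ − ⌈(14·232+370)/393⌉ = ⌈3850/393⌉ − ⌈3618/393⌉ = 10 − 10 = 0
n=15: ⌈(16·232+370)/393⌉ − ⌈(15·232+370)/393⌉ = ⌈4082/393⌉ − ⌈3850/393⌉ = 11 − 10 = 1
n=16: ⌈(17·232+370)/393⌉ − ⌈(16·232+370)/393⌉ = ⌈4314/393⌉ − ⌈4082/393⌉ = 11 − 11 = 0
n=17: ⌈(18·232+370)/393⌉ − ⌈(17·232+370)/393⌉ = ⌈4546/393⌉ − ⌈4314/393⌉ = 12 − 11 = 1
n=18: ⌈(19·232+370)/393⌉ − ⌈(18·232+370)/393⌉ = ⌈4778/393⌉ − ⌈4546/393⌉ = 13 − 12 = 1
n=19: ⌈(20·232+370)/393⌉ − ⌈(19·232+370)/393⌉ = ⌈5010/393⌉ − ⌈4778/393⌉ = 13 − 13 = 0
n=20: ⌈(21·232+370)/393⌉ − ⌈(20·232+370)/393⌉ = ⌈5242/393⌉ − ⌈5010/393⌉ = 14 − 13 = 1
n=21: ⌈(22·232+370)/393⌉ − ⌈(21·232+370)/393⌉ = ⌈5474/393⌉ − ⌈5242/393⌉ = 14 − 14 = 0
n=22: ⌈(23·232+370)/393⌉ − ⌈(22·232+370)/393⌉ = ⌈5706/393⌉ − ⌈5474/393⌉ = 15 − 14 = 1
n=23: ⌈(24·232+370)/393⌉ − ⌈(23·232+370)/393⌉ = ⌈5938/393⌉ − ⌈5706/393⌉ = 16 − 15 = 1
n=24: ⌈(25·232+370)/393⌉ − ⌈(24·232+370)/393⌉ = ⌈6170/393⌉ − ⌈5938/393⌉ = 16 − 16 = 0
n=25: ⌈(26·232+370)/393⌉ − ⌈(25·232+370)/393⌉ = ⌈6402/393⌉ − ⌈6170/393⌉ = 17 − 16 = 1
n=26: ⌈(27·232+370)/393⌉ − ⌈(26·232+370)/393⌉ = ⌈6634/393⌉ − ⌈6402/393⌉ = 17 − 17 = 0
n=27: ⌈(28·232+370)/393⌉ − ⌈(27·232+370)/393⌉ = ⌈6866/393⌉ − ⌈6634/393⌉ = 18 − 17 = 1
n=28: ⌈(29·232+370)/393⌉ − ⌈(28·232+370)/393⌉ = ⌈7098/393⌉ − ⌈6866/393⌉ = 19 − 18 = 1
n=29: ⌈(30·232+370)/393⌉ − ⌈(29·232+370)/393⌉ = ⌈7330/393⌉ − ⌈7098/393⌉ = 19 − 19 = 0
n=30: ⌈(31·232+370)/393⌉ − ⌈(30·232+370)/393⌉ = ⌈7562/393⌉ − ⌈7330/393⌉ = 20 − 19 = 1
n=31: ⌈(32·232+370)/393⌉ − ⌈(31·232+370)/393⌉ = ⌈7794/393⌉ − ⌈7562/393⌉ = 20 − 20 = 0
n=32: ⌈(33·232+370)/393⌉ − ⌈(32·232+370)/393⌉ = ⌈8026/393⌉ − ⌈7794/393⌉ = 21 − 20 = 1
n=33: ⌈(34·232+370)/393⌉ − ⌈(33·232+370)/393⌉ = ⌈8258/393⌉ − ⌈8026/393⌉ = 22 − 21 = 1
n=34: ⌈(35·232+370)/393⌉ − ⌈(34·232+370)/393⌉ = ⌈8490/393⌉ − ⌈8258/393⌉ = 22 − 22 = 0
n=35: ⌈(36·232+370)/393⌉ − ⌈(35·232+370)/393⌉ = ⌈8722/393⌉ − ⌈8490/393⌉ = 23 − 22 = 1
n=36: ⌈(37·232+370)/393⌉ − ⌈(36·232+370)/393⌉ = ⌈8954/393⌉ − ⌈8722/393⌉ = 23 − 23 = 0
n=37: ⌈(38·232+370)/393⌉ − ⌈(37·232+370)/393⌉ = ⌈9186/393⌉ − ⌈8954/393⌉ = 24 − 23 = 1
n=38: ⌈(39·232+370)/393⌉ − ⌈(38·232+370)/393⌉ = ⌈9418/393⌉ − ⌈9186/393⌉ = 24 − 24 = 0
n=39: ⌈(40·232+370)/393⌉ − ⌈(39·232+370)/393⌉ = ⌈9650/393⌉ − ⌈9418/393⌉ = 25 − 24 = 1
n=40: ⌈(41·232+370)/393⌉ − ⌈(40·232+370)/393⌉ = ⌈9882/393⌉ − ⌈9650/393⌉ = 26 − 25 = 1
n=41: ⌈(42·232+370)/393⌉ − ⌈(41·232+370)/393⌉ = ⌈10114/393⌉ − ⌈9882/393⌉ = 26 − 26 = 0
n=42: ⌈(43·232+370)/393⌉ − ⌈(42·232+370)/393⌉ = ⌈10346/393⌉ − ⌈10114/393⌉ = 27 − 26 = 1
n=43: ⌈(44·232+370)/393⌉ − ⌈(43·232+370)/393⌉ = ⌈10578/393⌉ − ⌈10346/393⌉ = 27 − 27 = 0
n=44: ⌈(45·232+370)/393⌉ − ⌈(44·232+370)/393⌉ = ⌈10810/393⌉ − ⌈10578/393⌉ = 28 − 27 = 1
n=45: ⌈(46·232+370)/393⌉ − ⌈(45·232+370)/393⌉ = ⌈11042/393⌉ − ⌈10810/393⌉ = 29 − 28 = 1
n=46: ⌈(47·232+370)/393⌉ − ⌈(46·232+370)/393⌉ = ⌈11274/393⌉ − ⌈11042/393⌉ = 29 − 29 = 0
n=47: ⌈(48·232+370)/393⌉ − ⌈(47·232+370)/393⌉ = ⌈11506/393⌉ − ⌈11274/393⌉ = 30 − 29 = 1
n=48: ⌈(49·232+370)/393⌉ − ⌈(48·232+370)/393⌉ = ⌈11738/393⌉ − ⌈11506/393⌉ = 30 − 30 = 0
n=49: ⌈(50·232+370)/393⌉ − ⌈(49·232+370)/393⌉ = ⌈11970/393⌉ − ⌈11738/393⌉ = 31 − 30 = 1
n=50: ⌈(51·232+370)/393⌉ − ⌈(50·232+370)/393⌉ = ⌈12202/393⌉ − ⌈11970/393⌉ = 32 − 31 = 1
n=51: ⌈(52·232+370)/393⌉ − ⌈(51·232+370)/393⌉ = ⌈12434/393⌉ − ⌈12202/393⌉ = 32 − 32 = 0
n=52: ⌈(53·232+370)/393⌉ − ⌈(52·232+370)/393⌉ = ⌈12666/393⌉ − ⌈12434/393⌉ = 33 − 32 = 1
n=53: ⌈(54·232+370)/393⌉ − ⌈(53·232+370)/393⌉ = ⌈12898/393⌉ − ⌈12666/393⌉ = 33 − 33 = 0
n=54: ⌈(55·232+370)/393⌉ − ⌈(54·232+370)/393⌉ = ⌈13130/393⌉ − ⌈12898/393⌉ = 34 − 33 = 1
n=55: ⌈(56·232+370)/393⌉ − ⌈(55·232+370)/393⌉ = ⌈13362/393⌉ − ⌈13130/393⌉ = 34 − 34 = 0
n=56: ⌈(57·232+370)/393⌉ − ⌈(56·232+370)/393⌉ = ⌈13594/393⌉ − ⌈13362/393⌉ = 35 − 34 = 1
n=57: ⌈(58·232+370)/393⌉ − ⌈(57·232+370)/393⌉ = ⌈13826/393⌉ − ⌈13594/393⌉ = 36 − 35 = 1
n=58: ⌈(59·232+370)/393⌉ − ⌈(58·232+370)/393⌉ = ⌈14058/393⌉ − ⌈13826/393⌉ = 36 − 36 = 0
n=59: ⌈(60·232+370)/393⌉ − ⌈(59·232+370)/393⌉ = ⌈14290/393⌉ − ⌈14058/393⌉ = 37 − 36 = 1
n=60: ⌈(61·232+370)/393⌉ − ⌈(60·232+370)/393⌉ = ⌈14522/393⌉ − ⌈14290/393⌉ = 37 − 37 = 0
n=61: ⌈(62·232+370)/393⌉ − ⌈(61·232+370)/393⌉ = ⌈14754/393⌉ − ⌈14522/393⌉ = 38 − 37 = 1
n=62: ⌈(63·232+370)/393⌉ − ⌈(62·232+370)/393⌉ = ⌈14986/393⌉ − ⌈14754/393⌉ = 39 − 38 = 1
n=63: ⌈(64·232+370)/393⌉ − ⌈(63·232+370)/393⌉ = ⌈15218/393⌉ − ⌈14986/393⌉ = 39 − 39 = 0

1101011010110101011010110101101011010101101011010110101011010110


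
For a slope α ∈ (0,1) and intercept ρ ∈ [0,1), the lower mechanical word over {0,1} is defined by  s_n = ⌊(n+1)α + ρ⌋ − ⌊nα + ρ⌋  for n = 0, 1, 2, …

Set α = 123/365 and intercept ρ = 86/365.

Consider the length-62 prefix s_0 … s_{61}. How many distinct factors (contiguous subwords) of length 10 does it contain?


t_n = ⌊(n·123+86)/365⌋ for n = 0 … 62:
  n=0…9: ⌊86/365⌋=0 ⌊209/365⌋=0 ⌊332/365⌋=0 ⌊455/365⌋=1 ⌊578/365⌋=1 ⌊701/365⌋=1 ⌊824/365⌋=2 ⌊947/365⌋=2 ⌊1070/365⌋=2 ⌊1193/365⌋=3
  n=10…19: ⌊1316/365⌋=3 ⌊1439/365⌋=3 ⌊1562/365⌋=4 ⌊1685/365⌋=4 ⌊1808/365⌋=4 ⌊1931/365⌋=5 ⌊2054/365⌋=5 ⌊2177/365⌋=5 ⌊2300/365⌋=6 ⌊2423/365⌋=6
  n=20…29: ⌊2546/365⌋=6 ⌊2669/365⌋=7 ⌊2792/365⌋=7 ⌊2915/365⌋=7 ⌊3038/365⌋=8 ⌊3161/365⌋=8 ⌊3284/365⌋=8 ⌊3407/365⌋=9 ⌊3530/365⌋=9 ⌊3653/365⌋=10
  n=30…39: ⌊3776/365⌋=10 ⌊3899/365⌋=10 ⌊4022/365⌋=11 ⌊4145/365⌋=11 ⌊4268/365⌋=11 ⌊4391/365⌋=12 ⌊4514/365⌋=12 ⌊4637/365⌋=12 ⌊4760/365⌋=13 ⌊4883/365⌋=13
  n=40…49: ⌊5006/365⌋=13 ⌊5129/365⌋=14 ⌊5252/365⌋=14 ⌊5375/365⌋=14 ⌊5498/365⌋=15 ⌊5621/365⌋=15 ⌊5744/365⌋=15 ⌊5867/365⌋=16 ⌊5990/365⌋=16 ⌊6113/365⌋=16
  n=50…59: ⌊6236/365⌋=17 ⌊6359/365⌋=17 ⌊6482/365⌋=17 ⌊6605/365⌋=18 ⌊6728/365⌋=18 ⌊6851/365⌋=18 ⌊6974/365⌋=19 ⌊7097/365⌋=19 ⌊7220/365⌋=19 ⌊7343/365⌋=20
  n=60…62: ⌊7466/365⌋=20 ⌊7589/365⌋=20 ⌊7712/365⌋=21
s_n = t_(n+1) − t_n for n = 0 … 61 gives
prefix = 00100100100100100100100100101001001001001001001001001001001001
slide a length-10 window over [0..9] … [52..61] (53 windows); first occurrence of each distinct factor:
  [  0..  9] 0010010010
  [  1.. 10] 0100100100
  [  2.. 11] 1001001001
  [ 19.. 28] 0100100101
  [ 20.. 29] 1001001010
  [ 21.. 30] 0010010100
  [ 22.. 31] 0100101001
  [ 23.. 32] 1001010010
  [ 24.. 33] 0010100100
  [ 25.. 34] 0101001001
  [ 26.. 35] 1010010010
  (the other 42 windows repeat one of these)
distinct factors: {0010010010, 0010010100, 0010100100, 0100100100, 0100100101, 0100101001, 0101001001, 1001001001, 1001001010, 1001010010, 1010010010}
count = 11  (Sturmian bound for length 10 is 11)

11


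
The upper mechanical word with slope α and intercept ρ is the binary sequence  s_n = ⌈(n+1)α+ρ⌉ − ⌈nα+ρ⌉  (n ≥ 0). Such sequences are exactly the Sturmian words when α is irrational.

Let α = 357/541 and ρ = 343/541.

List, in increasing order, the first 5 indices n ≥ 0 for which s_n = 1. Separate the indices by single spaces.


0 2 3 5 6

n=0: ⌈700/541⌉−⌈343/541⌉ = 2−1 = 1  ← one
n=1: ⌈1057/541⌉−⌈700/541⌉ = 2−2 = 0
n=2: ⌈1414/541⌉−⌈1057/541⌉ = 3−2 = 1  ← one
n=3: ⌈1771/541⌉−⌈1414/541⌉ = 4−3 = 1  ← one
n=4: ⌈2128/541⌉−⌈1771/541⌉ = 4−4 = 0
n=5: ⌈2485/541⌉−⌈2128/541⌉ = 5−4 = 1  ← one
n=6: ⌈2842/541⌉−⌈2485/541⌉ = 6−5 = 1  ← one
positions of the first 5 ones: 0 2 3 5 6


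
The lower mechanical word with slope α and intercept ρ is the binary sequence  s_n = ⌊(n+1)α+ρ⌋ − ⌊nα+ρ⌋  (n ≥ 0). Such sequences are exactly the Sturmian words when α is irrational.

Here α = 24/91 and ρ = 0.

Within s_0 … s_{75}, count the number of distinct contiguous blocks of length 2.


3

t_n = ⌊(n·24)/91⌋ for n = 0 … 76:
  n=0…9: ⌊0/91⌋=0 ⌊24/91⌋=0 ⌊48/91⌋=0 ⌊72/91⌋=0 ⌊96/91⌋=1 ⌊120/91⌋=1 ⌊144/91⌋=1 ⌊168/91⌋=1 ⌊192/91⌋=2 ⌊216/91⌋=2
  n=10…19: ⌊240/91⌋=2 ⌊264/91⌋=2 ⌊288/91⌋=3 ⌊312/91⌋=3 ⌊336/91⌋=3 ⌊360/91⌋=3 ⌊384/91⌋=4 ⌊408/91⌋=4 ⌊432/91⌋=4 ⌊456/91⌋=5
  n=20…29: ⌊480/91⌋=5 ⌊504/91⌋=5 ⌊528/91⌋=5 ⌊552/91⌋=6 ⌊576/91⌋=6 ⌊600/91⌋=6 ⌊624/91⌋=6 ⌊648/91⌋=7 ⌊672/91⌋=7 ⌊696/91⌋=7
  n=30…39: ⌊720/91⌋=7 ⌊744/91⌋=8 ⌊768/91⌋=8 ⌊792/91⌋=8 ⌊816/91⌋=8 ⌊840/91⌋=9 ⌊864/91⌋=9 ⌊888/91⌋=9 ⌊912/91⌋=10 ⌊936/91⌋=10
  n=40…49: ⌊960/91⌋=10 ⌊984/91⌋=10 ⌊1008/91⌋=11 ⌊1032/91⌋=11 ⌊1056/91⌋=11 ⌊1080/91⌋=11 ⌊1104/91⌋=12 ⌊1128/91⌋=12 ⌊1152/91⌋=12 ⌊1176/91⌋=12
  n=50…59: ⌊1200/91⌋=13 ⌊1224/91⌋=13 ⌊1248/91⌋=13 ⌊1272/91⌋=13 ⌊1296/91⌋=14 ⌊1320/91⌋=14 ⌊1344/91⌋=14 ⌊1368/91⌋=15 ⌊1392/91⌋=15 ⌊1416/91⌋=15
  n=60…69: ⌊1440/91⌋=15 ⌊1464/91⌋=16 ⌊1488/91⌋=16 ⌊1512/91⌋=16 ⌊1536/91⌋=16 ⌊1560/91⌋=17 ⌊1584/91⌋=17 ⌊1608/91⌋=17 ⌊1632/91⌋=17 ⌊1656/91⌋=18
  n=70…76: ⌊1680/91⌋=18 ⌊1704/91⌋=18 ⌊1728/91⌋=18 ⌊1752/91⌋=19 ⌊1776/91⌋=19 ⌊1800/91⌋=19 ⌊1824/91⌋=20
s_n = t_(n+1) − t_n for n = 0 … 75 gives
prefix = 0001000100010001001000100010001000100100010001000100010010001000100010001001
slide a length-2 window over [0..1] … [74..75] (75 windows); first occurrence of each distinct factor:
  [  0..  1] 00
  [  2..  3] 01
  [  3..  4] 10
  (the other 72 windows repeat one of these)
distinct factors: {00, 01, 10}
count = 3  (Sturmian bound for length 2 is 3)


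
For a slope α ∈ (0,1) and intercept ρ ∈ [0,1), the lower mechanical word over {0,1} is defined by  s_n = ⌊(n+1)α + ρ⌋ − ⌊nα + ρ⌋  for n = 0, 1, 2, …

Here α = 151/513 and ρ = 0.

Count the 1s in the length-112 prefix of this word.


32

#1s = Σ_{n=0}^{111} s_n = Σ_{n=0}^{111} (⌊(n+1)α+ρ⌋ − ⌊nα+ρ⌋)
the sum telescopes: every ⌊nα+ρ⌋ with 0 < n < 112 appears once with + and once with −, leaving ⌊112α+ρ⌋ − ⌊0·α+ρ⌋
112α + ρ = (112·151) / 513 = 16912/513
ρ = 0/513
⌊16912/513⌋ = 32,  ⌊0/513⌋ = 0
#1s = 32 − 0 = 32


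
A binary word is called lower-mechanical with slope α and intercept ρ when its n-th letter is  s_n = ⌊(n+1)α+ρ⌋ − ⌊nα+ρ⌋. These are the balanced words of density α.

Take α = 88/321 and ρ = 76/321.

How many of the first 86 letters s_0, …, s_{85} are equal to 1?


23

#1s = Σ_{n=0}^{85} s_n = Σ_{n=0}^{85} (⌊(n+1)α+ρ⌋ − ⌊nα+ρ⌋)
the sum telescopes: every ⌊nα+ρ⌋ with 0 < n < 86 appears once with + and once with −, leaving ⌊86α+ρ⌋ − ⌊0·α+ρ⌋
86α + ρ = (86·88 + 76) / 321 = 7644/321
ρ = 76/321
⌊7644/321⌋ = 23,  ⌊76/321⌋ = 0
#1s = 23 − 0 = 23


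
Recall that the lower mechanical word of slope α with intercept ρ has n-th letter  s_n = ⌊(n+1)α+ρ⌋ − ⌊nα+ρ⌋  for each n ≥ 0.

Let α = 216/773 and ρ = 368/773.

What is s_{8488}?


(n+1)α + ρ = (8489·216 + 368) / 773 = 1833992/773
nα + ρ     = (8488·216 + 368) / 773 = 1833776/773
⌊1833992/773⌋ = 2372,  ⌊1833776/773⌋ = 2372
s_{8488} = 2372 − 2372 = 0

0


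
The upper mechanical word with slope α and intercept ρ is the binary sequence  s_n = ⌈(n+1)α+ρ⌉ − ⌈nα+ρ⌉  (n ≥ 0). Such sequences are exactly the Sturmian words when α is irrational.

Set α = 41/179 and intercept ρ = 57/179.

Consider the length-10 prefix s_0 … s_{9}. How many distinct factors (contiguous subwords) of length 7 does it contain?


t_n = ⌈(n·41+57)/179⌉ for n = 0 … 10:
  n=0…9: ⌈57/179⌉=1 ⌈98/179⌉=1 ⌈139/179⌉=1 ⌈180/179⌉=2 ⌈221/179⌉=2 ⌈262/179⌉=2 ⌈303/179⌉=2 ⌈344/179⌉=2 ⌈385/179⌉=3 ⌈426/179⌉=3
  n=10: ⌈467/179⌉=3
s_n = t_(n+1) − t_n for n = 0 … 9 gives
prefix = 0010000100
slide a length-7 window over [0..6] … [3..9] (4 windows); first occurrence of each distinct factor:
  [  0..  6] 0010000
  [  1..  7] 0100001
  [  2..  8] 1000010
  [  3..  9] 0000100
distinct factors: {0000100, 0010000, 0100001, 1000010}
count = 4  (Sturmian bound for length 7 is 8)

4


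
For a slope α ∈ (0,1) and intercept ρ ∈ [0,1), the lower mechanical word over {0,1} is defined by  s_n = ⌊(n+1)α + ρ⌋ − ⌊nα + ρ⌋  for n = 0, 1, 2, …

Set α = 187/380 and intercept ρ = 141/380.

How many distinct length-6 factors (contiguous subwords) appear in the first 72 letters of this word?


t_n = ⌊(n·187+141)/380⌋ for n = 0 … 72:
  n=0…9: ⌊141/380⌋=0 ⌊328/380⌋=0 ⌊515/380⌋=1 ⌊702/380⌋=1 ⌊889/380⌋=2 ⌊1076/380⌋=2 ⌊1263/380⌋=3 ⌊1450/380⌋=3 ⌊1637/380⌋=4 ⌊1824/380⌋=4
  n=10…19: ⌊2011/380⌋=5 ⌊2198/380⌋=5 ⌊2385/380⌋=6 ⌊2572/380⌋=6 ⌊2759/380⌋=7 ⌊2946/380⌋=7 ⌊3133/380⌋=8 ⌊3320/380⌋=8 ⌊3507/380⌋=9 ⌊3694/380⌋=9
  n=20…29: ⌊3881/380⌋=10 ⌊4068/380⌋=10 ⌊4255/380⌋=11 ⌊4442/380⌋=11 ⌊4629/380⌋=12 ⌊4816/380⌋=12 ⌊5003/380⌋=13 ⌊5190/380⌋=13 ⌊5377/380⌋=14 ⌊5564/380⌋=14
  n=30…39: ⌊5751/380⌋=15 ⌊5938/380⌋=15 ⌊6125/380⌋=16 ⌊6312/380⌋=16 ⌊6499/380⌋=17 ⌊6686/380⌋=17 ⌊6873/380⌋=18 ⌊7060/380⌋=18 ⌊7247/380⌋=19 ⌊7434/380⌋=19
  n=40…49: ⌊7621/380⌋=20 ⌊7808/380⌋=20 ⌊7995/380⌋=21 ⌊8182/380⌋=21 ⌊8369/380⌋=22 ⌊8556/380⌋=22 ⌊8743/380⌋=23 ⌊8930/380⌋=23 ⌊9117/380⌋=23 ⌊9304/380⌋=24
  n=50…59: ⌊9491/380⌋=24 ⌊9678/380⌋=25 ⌊9865/380⌋=25 ⌊10052/380⌋=26 ⌊10239/380⌋=26 ⌊10426/380⌋=27 ⌊10613/380⌋=27 ⌊10800/380⌋=28 ⌊10987/380⌋=28 ⌊11174/380⌋=29
  n=60…69: ⌊11361/380⌋=29 ⌊11548/380⌋=30 ⌊11735/380⌋=30 ⌊11922/380⌋=31 ⌊12109/380⌋=31 ⌊12296/380⌋=32 ⌊12483/380⌋=32 ⌊12670/380⌋=33 ⌊12857/380⌋=33 ⌊13044/380⌋=34
  n=70…72: ⌊13231/380⌋=34 ⌊13418/380⌋=35 ⌊13605/380⌋=35
s_n = t_(n+1) − t_n for n = 0 … 71 gives
prefix = 010101010101010101010101010101010101010101010100101010101010101010101010
slide a length-6 window over [0..5] … [66..71] (67 windows); first occurrence of each distinct factor:
  [  0..  5] 010101
  [  1..  6] 101010
  [ 42.. 47] 010100
  [ 43.. 48] 101001
  [ 44.. 49] 010010
  [ 45.. 50] 100101
  [ 46.. 51] 001010
  (the other 60 windows repeat one of these)
distinct factors: {001010, 010010, 010100, 010101, 100101, 101001, 101010}
count = 7  (Sturmian bound for length 6 is 7)

7


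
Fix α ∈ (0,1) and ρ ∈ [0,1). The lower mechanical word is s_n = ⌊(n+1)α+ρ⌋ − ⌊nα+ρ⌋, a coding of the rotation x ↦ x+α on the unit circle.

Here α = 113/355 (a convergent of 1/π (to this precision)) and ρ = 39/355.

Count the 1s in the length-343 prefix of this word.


#1s = Σ_{n=0}^{342} s_n = Σ_{n=0}^{342} (⌊(n+1)α+ρ⌋ − ⌊nα+ρ⌋)
the sum telescopes: every ⌊nα+ρ⌋ with 0 < n < 343 appears once with + and once with −, leaving ⌊343α+ρ⌋ − ⌊0·α+ρ⌋
343α + ρ = (343·113 + 39) / 355 = 38798/355
ρ = 39/355
⌊38798/355⌋ = 109,  ⌊39/355⌋ = 0
#1s = 109 − 0 = 109

109


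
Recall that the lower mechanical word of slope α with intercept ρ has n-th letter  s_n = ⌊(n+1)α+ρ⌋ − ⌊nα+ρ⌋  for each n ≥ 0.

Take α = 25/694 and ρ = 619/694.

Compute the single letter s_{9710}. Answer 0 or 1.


(n+1)α + ρ = (9711·25 + 619) / 694 = 243394/694
nα + ρ     = (9710·25 + 619) / 694 = 243369/694
⌊243394/694⌋ = 350,  ⌊243369/694⌋ = 350
s_{9710} = 350 − 350 = 0

0


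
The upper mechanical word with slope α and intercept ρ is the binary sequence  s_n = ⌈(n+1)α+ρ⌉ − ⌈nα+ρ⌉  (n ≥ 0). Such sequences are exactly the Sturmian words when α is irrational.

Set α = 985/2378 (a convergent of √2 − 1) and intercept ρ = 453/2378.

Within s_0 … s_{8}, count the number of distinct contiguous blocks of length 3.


t_n = ⌈(n·985+453)/2378⌉ for n = 0 … 9:
  n=0…9: ⌈453/2378⌉=1 ⌈1438/2378⌉=1 ⌈2423/2378⌉=2 ⌈3408/2378⌉=2 ⌈4393/2378⌉=2 ⌈5378/2378⌉=3 ⌈6363/2378⌉=3 ⌈7348/2378⌉=4 ⌈8333/2378⌉=4 ⌈9318/2378⌉=4
s_n = t_(n+1) − t_n for n = 0 … 8 gives
prefix = 010010100
slide a length-3 window over [0..2] … [6..8] (7 windows); first occurrence of each distinct factor:
  [  0..  2] 010
  [  1..  3] 100
  [  2..  4] 001
  [  4..  6] 101
  (the other 3 windows repeat one of these)
distinct factors: {001, 010, 100, 101}
count = 4  (Sturmian bound for length 3 is 4)

4
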